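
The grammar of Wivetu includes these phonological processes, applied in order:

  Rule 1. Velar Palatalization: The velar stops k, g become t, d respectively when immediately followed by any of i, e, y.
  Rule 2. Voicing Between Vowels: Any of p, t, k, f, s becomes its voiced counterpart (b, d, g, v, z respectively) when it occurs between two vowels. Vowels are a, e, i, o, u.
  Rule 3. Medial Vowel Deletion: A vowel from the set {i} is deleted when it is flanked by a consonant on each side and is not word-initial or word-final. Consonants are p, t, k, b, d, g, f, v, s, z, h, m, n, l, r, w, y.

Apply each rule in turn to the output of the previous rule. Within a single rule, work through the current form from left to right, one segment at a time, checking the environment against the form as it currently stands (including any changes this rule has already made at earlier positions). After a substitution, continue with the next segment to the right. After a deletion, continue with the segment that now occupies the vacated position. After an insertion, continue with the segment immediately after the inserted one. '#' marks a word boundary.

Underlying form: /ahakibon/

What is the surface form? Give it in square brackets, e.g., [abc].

Rule 1 Velar Palatalization: [ahakibon] → [ahatibon]
Rule 2 Voicing Between Vowels: [ahatibon] → [ahadibon]
Rule 3 Medial Vowel Deletion: [ahadibon] → [ahadbon]

[ahadbon]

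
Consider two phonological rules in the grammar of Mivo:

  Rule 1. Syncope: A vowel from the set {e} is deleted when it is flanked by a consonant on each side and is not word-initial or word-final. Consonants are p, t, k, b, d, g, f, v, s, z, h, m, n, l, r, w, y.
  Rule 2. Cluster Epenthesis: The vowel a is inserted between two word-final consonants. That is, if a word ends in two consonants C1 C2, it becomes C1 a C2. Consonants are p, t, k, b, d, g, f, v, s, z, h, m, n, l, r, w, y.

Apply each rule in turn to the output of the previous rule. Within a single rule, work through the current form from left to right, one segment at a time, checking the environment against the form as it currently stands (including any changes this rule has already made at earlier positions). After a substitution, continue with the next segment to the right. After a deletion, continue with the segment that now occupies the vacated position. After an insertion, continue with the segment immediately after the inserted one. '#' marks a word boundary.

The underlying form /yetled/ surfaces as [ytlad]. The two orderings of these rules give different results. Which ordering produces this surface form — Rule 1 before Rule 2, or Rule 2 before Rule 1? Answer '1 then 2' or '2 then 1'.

Order 1 then 2:
  1 Syncope: [yetled] → [ytld]
  2 Cluster Epenthesis: [ytld] → [ytlad]
  result: [ytlad]
Order 2 then 1:
  2 Cluster Epenthesis: no change — [yetled]
  1 Syncope: [yetled] → [ytld]
  result: [ytld]

1 then 2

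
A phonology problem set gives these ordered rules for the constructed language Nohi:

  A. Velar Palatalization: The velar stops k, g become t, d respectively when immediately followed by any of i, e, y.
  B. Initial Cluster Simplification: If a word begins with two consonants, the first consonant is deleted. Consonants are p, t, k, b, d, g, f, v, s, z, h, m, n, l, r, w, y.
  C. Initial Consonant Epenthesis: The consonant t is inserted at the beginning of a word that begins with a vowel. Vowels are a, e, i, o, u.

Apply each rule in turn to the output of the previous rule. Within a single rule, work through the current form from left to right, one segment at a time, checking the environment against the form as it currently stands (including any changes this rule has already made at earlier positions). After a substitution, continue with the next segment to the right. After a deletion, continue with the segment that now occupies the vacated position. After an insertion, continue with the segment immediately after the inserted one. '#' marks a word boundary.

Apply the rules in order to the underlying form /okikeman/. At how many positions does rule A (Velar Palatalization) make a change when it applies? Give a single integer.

A Velar Palatalization: [okikeman] → [otiteman]
B Initial Cluster Simplification: no change — [otiteman]
C Initial Consonant Epenthesis: [otiteman] → [totiteman]
Rule A changed 2 position(s).

2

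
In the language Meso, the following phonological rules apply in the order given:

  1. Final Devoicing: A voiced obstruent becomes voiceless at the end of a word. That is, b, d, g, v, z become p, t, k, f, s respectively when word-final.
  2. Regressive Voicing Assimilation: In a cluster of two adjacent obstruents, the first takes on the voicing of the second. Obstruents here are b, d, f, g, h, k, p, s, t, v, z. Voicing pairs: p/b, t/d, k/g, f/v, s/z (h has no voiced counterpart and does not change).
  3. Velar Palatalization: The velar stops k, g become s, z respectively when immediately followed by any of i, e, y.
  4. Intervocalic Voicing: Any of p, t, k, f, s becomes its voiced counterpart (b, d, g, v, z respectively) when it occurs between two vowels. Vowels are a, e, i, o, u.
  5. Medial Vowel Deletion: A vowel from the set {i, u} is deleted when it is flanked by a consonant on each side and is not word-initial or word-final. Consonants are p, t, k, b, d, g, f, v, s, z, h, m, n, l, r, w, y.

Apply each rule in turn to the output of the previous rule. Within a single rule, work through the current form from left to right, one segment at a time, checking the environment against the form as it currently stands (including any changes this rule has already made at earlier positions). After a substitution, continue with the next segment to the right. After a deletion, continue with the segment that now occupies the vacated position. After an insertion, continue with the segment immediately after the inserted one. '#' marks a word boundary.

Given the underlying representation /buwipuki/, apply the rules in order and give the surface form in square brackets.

[bwbzi]

1 Final Devoicing: no change — [buwipuki]
2 Regressive Voicing Assimilation: no change — [buwipuki]
3 Velar Palatalization: [buwipuki] → [buwipusi]
4 Intervocalic Voicing: [buwipusi] → [buwibuzi]
5 Medial Vowel Deletion: [buwibuzi] → [bwbzi]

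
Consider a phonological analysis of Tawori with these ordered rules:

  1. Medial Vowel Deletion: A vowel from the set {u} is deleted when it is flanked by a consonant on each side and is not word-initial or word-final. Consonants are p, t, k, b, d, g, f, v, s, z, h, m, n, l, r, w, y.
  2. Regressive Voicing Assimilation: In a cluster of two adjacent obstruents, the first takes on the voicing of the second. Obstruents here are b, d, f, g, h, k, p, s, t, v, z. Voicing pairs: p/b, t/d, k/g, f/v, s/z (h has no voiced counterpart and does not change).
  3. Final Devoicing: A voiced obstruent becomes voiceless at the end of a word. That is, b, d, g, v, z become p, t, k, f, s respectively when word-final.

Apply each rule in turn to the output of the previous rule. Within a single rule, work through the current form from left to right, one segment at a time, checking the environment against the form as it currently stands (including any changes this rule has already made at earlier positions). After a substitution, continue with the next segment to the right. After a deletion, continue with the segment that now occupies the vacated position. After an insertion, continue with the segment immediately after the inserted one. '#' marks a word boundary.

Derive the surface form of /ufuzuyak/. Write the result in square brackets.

[uvzyak]

1 Medial Vowel Deletion: [ufuzuyak] → [ufzyak]
2 Regressive Voicing Assimilation: [ufzyak] → [uvzyak]
3 Final Devoicing: no change — [uvzyak]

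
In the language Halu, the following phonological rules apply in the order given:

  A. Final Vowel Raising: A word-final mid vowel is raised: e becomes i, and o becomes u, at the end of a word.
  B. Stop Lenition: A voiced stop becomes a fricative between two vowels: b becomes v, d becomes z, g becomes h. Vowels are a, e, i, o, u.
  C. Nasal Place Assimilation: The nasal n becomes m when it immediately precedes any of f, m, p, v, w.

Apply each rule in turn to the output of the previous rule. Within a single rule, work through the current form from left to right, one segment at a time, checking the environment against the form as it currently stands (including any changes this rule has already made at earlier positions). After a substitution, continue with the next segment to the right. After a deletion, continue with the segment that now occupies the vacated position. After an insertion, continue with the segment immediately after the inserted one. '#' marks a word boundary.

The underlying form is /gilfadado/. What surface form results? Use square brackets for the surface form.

[gilfazazu]

A Final Vowel Raising: [gilfadado] → [gilfadadu]
B Stop Lenition: [gilfadadu] → [gilfazazu]
C Nasal Place Assimilation: no change — [gilfazazu]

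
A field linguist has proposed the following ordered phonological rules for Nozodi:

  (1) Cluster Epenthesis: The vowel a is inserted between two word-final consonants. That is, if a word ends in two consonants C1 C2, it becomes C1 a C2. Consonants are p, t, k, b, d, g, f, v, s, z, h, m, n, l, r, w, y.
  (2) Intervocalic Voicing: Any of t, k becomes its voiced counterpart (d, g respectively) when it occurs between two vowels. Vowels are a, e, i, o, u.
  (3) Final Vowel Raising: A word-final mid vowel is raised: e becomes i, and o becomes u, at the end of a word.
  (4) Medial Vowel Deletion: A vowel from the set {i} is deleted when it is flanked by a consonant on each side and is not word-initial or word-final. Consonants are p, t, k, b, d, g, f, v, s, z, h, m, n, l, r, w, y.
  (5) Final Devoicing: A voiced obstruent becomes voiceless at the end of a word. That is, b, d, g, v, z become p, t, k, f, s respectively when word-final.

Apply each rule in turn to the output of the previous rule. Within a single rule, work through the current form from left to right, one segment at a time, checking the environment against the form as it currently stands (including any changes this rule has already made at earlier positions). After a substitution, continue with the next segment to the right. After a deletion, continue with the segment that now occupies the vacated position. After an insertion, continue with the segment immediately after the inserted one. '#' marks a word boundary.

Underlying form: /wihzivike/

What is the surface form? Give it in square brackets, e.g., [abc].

(1) Cluster Epenthesis: no change — [wihzivike]
(2) Intervocalic Voicing: [wihzivike] → [wihzivige]
(3) Final Vowel Raising: [wihzivige] → [wihzivigi]
(4) Medial Vowel Deletion: [wihzivigi] → [whzvgi]
(5) Final Devoicing: no change — [whzvgi]

[whzvgi]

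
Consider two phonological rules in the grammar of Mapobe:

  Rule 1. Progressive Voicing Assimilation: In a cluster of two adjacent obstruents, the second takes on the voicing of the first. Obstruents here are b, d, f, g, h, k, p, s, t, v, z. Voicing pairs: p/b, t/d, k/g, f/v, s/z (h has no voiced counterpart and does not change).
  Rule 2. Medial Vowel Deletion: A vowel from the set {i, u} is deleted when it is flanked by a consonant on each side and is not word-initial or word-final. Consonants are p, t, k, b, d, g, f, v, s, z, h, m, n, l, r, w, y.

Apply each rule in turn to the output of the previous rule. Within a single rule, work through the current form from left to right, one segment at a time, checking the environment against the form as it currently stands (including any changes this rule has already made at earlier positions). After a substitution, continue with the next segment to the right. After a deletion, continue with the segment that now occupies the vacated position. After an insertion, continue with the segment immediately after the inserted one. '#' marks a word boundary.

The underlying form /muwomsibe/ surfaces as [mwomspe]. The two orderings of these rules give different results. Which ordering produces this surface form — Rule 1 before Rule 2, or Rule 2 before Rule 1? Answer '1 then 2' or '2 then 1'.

2 then 1

Order 1 then 2:
  1 Progressive Voicing Assimilation: no change — [muwomsibe]
  2 Medial Vowel Deletion: [muwomsibe] → [mwomsbe]
  result: [mwomsbe]
Order 2 then 1:
  2 Medial Vowel Deletion: [muwomsibe] → [mwomsbe]
  1 Progressive Voicing Assimilation: [mwomsbe] → [mwomspe]
  result: [mwomspe]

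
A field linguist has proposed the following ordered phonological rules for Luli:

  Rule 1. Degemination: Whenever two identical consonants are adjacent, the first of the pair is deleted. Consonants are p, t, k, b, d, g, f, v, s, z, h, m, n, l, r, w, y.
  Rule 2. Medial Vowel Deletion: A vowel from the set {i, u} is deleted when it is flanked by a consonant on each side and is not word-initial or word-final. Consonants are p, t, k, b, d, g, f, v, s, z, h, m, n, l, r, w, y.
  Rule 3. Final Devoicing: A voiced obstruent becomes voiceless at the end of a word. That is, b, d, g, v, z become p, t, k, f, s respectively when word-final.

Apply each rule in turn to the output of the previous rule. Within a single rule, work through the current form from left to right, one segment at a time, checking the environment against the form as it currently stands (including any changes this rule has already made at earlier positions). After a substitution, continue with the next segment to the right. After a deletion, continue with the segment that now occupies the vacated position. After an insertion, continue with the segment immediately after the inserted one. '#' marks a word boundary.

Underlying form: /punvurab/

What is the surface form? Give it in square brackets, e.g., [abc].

Rule 1 Degemination: no change — [punvurab]
Rule 2 Medial Vowel Deletion: [punvurab] → [pnvrab]
Rule 3 Final Devoicing: [pnvrab] → [pnvrap]

[pnvrap]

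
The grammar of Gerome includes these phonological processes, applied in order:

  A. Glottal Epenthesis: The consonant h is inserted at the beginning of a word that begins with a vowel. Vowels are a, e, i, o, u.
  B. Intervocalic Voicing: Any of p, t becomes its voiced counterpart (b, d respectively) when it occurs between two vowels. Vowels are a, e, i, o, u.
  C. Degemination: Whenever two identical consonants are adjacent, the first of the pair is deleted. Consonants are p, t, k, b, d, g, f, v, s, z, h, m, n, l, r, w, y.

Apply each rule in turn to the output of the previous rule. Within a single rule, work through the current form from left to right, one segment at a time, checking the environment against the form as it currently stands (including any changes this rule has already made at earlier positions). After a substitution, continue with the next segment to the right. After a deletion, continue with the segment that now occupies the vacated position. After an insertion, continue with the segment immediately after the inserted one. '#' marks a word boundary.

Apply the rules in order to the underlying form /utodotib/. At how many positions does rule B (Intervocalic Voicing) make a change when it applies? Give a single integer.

A Glottal Epenthesis: [utodotib] → [hutodotib]
B Intervocalic Voicing: [hutodotib] → [hudododib]
C Degemination: no change — [hudododib]
Rule B changed 2 position(s).

2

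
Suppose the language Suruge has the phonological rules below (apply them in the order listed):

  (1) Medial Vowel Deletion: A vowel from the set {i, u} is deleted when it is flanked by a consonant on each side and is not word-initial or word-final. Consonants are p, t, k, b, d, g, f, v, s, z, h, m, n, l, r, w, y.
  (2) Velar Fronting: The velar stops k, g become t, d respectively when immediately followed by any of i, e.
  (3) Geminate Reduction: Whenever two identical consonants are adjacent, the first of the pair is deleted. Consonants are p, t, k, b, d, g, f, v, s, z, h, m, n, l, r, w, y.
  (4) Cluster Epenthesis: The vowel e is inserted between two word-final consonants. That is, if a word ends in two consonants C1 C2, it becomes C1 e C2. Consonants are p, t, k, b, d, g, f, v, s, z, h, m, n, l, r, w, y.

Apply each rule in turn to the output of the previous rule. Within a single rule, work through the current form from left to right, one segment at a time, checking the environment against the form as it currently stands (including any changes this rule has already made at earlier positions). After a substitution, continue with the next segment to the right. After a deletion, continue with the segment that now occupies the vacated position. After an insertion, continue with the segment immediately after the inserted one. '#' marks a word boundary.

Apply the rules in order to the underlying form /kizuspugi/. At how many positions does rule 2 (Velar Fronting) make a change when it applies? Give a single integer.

1

(1) Medial Vowel Deletion: [kizuspugi] → [kzspgi]
(2) Velar Fronting: [kzspgi] → [kzspdi]
(3) Geminate Reduction: no change — [kzspdi]
(4) Cluster Epenthesis: no change — [kzspdi]
Rule 2 changed 1 position(s).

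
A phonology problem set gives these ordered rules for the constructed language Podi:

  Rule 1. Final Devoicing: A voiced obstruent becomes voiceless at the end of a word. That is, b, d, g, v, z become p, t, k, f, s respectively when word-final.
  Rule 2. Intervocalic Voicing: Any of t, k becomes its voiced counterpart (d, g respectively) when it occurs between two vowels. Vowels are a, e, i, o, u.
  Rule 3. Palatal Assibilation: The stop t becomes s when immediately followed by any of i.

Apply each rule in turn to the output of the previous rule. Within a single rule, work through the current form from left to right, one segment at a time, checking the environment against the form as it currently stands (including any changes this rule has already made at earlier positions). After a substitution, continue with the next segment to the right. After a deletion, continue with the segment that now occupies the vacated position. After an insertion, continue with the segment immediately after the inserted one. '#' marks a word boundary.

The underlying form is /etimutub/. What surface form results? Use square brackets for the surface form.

[edimudup]

Rule 1 Final Devoicing: [etimutub] → [etimutup]
Rule 2 Intervocalic Voicing: [etimutup] → [edimudup]
Rule 3 Palatal Assibilation: no change — [edimudup]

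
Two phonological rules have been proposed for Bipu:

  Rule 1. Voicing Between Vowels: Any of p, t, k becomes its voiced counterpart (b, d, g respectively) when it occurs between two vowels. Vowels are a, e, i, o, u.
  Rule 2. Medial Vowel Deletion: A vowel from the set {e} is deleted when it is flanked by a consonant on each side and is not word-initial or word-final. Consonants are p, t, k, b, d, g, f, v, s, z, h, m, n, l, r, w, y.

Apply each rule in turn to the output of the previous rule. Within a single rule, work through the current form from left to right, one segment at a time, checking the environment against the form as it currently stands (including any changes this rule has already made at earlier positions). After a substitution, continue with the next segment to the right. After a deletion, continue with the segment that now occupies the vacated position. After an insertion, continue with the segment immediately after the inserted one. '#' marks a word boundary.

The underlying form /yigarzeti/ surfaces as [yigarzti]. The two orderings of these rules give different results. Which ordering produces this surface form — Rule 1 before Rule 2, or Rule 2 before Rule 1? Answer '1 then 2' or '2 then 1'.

Order 1 then 2:
  1 Voicing Between Vowels: [yigarzeti] → [yigarzedi]
  2 Medial Vowel Deletion: [yigarzedi] → [yigarzdi]
  result: [yigarzdi]
Order 2 then 1:
  2 Medial Vowel Deletion: [yigarzeti] → [yigarzti]
  1 Voicing Between Vowels: no change — [yigarzti]
  result: [yigarzti]

2 then 1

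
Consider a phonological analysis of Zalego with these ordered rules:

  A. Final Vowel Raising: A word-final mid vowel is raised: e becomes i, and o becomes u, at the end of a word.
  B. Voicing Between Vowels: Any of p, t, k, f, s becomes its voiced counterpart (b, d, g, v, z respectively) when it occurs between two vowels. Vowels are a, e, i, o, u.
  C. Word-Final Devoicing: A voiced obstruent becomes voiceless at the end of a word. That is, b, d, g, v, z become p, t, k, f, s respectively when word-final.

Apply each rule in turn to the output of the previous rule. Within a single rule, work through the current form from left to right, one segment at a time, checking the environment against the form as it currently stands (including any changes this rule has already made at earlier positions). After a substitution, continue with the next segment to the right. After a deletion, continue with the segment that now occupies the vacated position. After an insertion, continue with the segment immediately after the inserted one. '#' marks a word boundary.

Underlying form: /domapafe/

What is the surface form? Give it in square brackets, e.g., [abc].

A Final Vowel Raising: [domapafe] → [domapafi]
B Voicing Between Vowels: [domapafi] → [domabavi]
C Word-Final Devoicing: no change — [domabavi]

[domabavi]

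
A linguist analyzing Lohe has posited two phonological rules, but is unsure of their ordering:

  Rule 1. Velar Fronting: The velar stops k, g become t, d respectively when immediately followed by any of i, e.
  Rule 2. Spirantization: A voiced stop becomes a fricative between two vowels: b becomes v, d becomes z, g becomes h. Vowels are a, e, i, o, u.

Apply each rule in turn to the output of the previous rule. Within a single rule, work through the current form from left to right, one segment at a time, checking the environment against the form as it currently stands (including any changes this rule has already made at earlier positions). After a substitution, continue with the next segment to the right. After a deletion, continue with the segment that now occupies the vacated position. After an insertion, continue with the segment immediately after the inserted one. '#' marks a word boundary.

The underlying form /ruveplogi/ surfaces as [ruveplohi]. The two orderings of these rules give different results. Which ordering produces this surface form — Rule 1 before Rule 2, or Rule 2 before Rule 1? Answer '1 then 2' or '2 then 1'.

2 then 1

Order 1 then 2:
  1 Velar Fronting: [ruveplogi] → [ruveplodi]
  2 Spirantization: [ruveplodi] → [ruveplozi]
  result: [ruveplozi]
Order 2 then 1:
  2 Spirantization: [ruveplogi] → [ruveplohi]
  1 Velar Fronting: no change — [ruveplohi]
  result: [ruveplohi]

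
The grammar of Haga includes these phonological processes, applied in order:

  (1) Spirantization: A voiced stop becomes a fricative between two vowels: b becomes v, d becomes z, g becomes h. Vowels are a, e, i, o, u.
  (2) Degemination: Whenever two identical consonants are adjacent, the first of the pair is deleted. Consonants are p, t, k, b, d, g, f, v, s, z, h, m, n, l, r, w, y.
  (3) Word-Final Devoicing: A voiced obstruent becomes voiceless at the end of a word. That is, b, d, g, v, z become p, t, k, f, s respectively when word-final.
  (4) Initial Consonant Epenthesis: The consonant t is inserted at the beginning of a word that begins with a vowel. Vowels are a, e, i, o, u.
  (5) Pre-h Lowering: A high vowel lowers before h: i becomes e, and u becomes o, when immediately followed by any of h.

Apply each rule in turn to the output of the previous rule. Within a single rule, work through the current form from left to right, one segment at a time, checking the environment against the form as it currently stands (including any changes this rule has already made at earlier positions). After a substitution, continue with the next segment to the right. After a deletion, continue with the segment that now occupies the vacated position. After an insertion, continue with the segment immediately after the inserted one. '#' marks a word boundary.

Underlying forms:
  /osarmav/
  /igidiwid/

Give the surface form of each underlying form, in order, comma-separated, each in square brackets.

[tosarmaf], [tehiziwit]

/osarmav/:
  (1) Spirantization: no change — [osarmav]
  (2) Degemination: no change — [osarmav]
  (3) Word-Final Devoicing: [osarmav] → [osarmaf]
  (4) Initial Consonant Epenthesis: [osarmaf] → [tosarmaf]
  (5) Pre-h Lowering: no change — [tosarmaf]
/igidiwid/:
  (1) Spirantization: [igidiwid] → [ihiziwid]
  (2) Degemination: no change — [ihiziwid]
  (3) Word-Final Devoicing: [ihiziwid] → [ihiziwit]
  (4) Initial Consonant Epenthesis: [ihiziwit] → [tihiziwit]
  (5) Pre-h Lowering: [tihiziwit] → [tehiziwit]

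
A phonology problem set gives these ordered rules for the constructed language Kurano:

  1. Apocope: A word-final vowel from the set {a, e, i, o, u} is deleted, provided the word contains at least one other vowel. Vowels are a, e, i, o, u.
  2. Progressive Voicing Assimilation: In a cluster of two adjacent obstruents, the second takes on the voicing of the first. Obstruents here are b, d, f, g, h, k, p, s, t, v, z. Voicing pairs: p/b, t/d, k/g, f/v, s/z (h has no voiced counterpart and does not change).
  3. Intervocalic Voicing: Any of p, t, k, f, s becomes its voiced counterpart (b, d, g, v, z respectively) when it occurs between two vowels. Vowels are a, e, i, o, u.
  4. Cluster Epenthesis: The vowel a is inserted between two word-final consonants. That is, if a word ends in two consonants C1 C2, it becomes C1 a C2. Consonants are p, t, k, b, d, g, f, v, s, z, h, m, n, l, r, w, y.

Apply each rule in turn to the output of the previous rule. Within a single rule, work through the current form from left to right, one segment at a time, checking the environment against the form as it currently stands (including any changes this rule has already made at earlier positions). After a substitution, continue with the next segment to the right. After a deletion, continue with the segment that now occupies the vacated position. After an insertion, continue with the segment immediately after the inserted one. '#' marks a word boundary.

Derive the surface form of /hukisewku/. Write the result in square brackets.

1 Apocope: [hukisewku] → [hukisewk]
2 Progressive Voicing Assimilation: no change — [hukisewk]
3 Intervocalic Voicing: [hukisewk] → [hugizewk]
4 Cluster Epenthesis: [hugizewk] → [hugizewak]

[hugizewak]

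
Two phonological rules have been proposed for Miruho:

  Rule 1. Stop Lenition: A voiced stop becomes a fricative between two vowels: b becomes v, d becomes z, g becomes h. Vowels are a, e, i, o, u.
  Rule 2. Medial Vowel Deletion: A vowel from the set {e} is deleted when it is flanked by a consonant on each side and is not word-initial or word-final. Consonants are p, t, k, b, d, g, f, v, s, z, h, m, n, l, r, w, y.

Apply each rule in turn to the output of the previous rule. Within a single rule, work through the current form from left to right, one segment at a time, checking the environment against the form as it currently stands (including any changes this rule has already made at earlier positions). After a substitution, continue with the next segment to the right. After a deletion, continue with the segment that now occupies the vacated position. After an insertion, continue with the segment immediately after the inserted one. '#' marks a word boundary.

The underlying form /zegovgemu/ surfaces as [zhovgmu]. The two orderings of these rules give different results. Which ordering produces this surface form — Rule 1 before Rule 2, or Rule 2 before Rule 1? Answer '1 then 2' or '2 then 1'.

Order 1 then 2:
  1 Stop Lenition: [zegovgemu] → [zehovgemu]
  2 Medial Vowel Deletion: [zehovgemu] → [zhovgmu]
  result: [zhovgmu]
Order 2 then 1:
  2 Medial Vowel Deletion: [zegovgemu] → [zgovgmu]
  1 Stop Lenition: no change — [zgovgmu]
  result: [zgovgmu]

1 then 2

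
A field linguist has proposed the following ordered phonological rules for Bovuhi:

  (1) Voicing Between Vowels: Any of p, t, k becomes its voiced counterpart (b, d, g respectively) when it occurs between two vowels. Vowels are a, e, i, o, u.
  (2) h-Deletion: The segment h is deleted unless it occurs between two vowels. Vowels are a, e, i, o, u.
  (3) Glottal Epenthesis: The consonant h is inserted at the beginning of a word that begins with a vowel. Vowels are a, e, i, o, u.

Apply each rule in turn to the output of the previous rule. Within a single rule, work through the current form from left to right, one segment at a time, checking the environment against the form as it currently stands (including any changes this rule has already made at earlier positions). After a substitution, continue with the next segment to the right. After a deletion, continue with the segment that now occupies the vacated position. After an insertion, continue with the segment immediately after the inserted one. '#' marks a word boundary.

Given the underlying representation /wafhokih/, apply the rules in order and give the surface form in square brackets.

[wafogi]

(1) Voicing Between Vowels: [wafhokih] → [wafhogih]
(2) h-Deletion: [wafhogih] → [wafogi]
(3) Glottal Epenthesis: no change — [wafogi]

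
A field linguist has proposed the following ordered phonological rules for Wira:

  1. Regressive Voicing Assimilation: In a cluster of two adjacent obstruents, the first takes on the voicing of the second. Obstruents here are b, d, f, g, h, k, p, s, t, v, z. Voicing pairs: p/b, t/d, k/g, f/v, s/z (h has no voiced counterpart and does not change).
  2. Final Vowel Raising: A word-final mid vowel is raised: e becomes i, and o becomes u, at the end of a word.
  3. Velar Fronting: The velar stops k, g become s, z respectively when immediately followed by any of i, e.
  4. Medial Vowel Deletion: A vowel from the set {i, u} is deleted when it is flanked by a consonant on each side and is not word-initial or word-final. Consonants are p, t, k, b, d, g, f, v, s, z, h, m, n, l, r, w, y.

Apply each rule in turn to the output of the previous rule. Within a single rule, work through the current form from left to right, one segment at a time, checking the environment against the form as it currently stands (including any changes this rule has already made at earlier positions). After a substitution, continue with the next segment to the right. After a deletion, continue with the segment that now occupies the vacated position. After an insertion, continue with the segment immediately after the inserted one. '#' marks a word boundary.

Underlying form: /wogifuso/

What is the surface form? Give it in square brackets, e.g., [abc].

[wozfsu]

1 Regressive Voicing Assimilation: no change — [wogifuso]
2 Final Vowel Raising: [wogifuso] → [wogifusu]
3 Velar Fronting: [wogifusu] → [wozifusu]
4 Medial Vowel Deletion: [wozifusu] → [wozfsu]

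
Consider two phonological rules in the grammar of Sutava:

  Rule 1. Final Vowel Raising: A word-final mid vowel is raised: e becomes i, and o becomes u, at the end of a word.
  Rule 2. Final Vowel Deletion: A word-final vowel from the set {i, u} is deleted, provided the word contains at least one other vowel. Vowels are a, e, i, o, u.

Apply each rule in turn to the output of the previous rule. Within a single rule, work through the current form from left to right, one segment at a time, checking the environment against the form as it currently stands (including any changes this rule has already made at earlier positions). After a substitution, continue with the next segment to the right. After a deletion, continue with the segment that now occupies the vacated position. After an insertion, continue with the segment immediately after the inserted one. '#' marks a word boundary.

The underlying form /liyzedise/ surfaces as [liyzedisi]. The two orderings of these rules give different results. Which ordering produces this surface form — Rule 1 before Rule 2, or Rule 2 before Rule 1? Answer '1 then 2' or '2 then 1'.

2 then 1

Order 1 then 2:
  1 Final Vowel Raising: [liyzedise] → [liyzedisi]
  2 Final Vowel Deletion: [liyzedisi] → [liyzedis]
  result: [liyzedis]
Order 2 then 1:
  2 Final Vowel Deletion: no change — [liyzedise]
  1 Final Vowel Raising: [liyzedise] → [liyzedisi]
  result: [liyzedisi]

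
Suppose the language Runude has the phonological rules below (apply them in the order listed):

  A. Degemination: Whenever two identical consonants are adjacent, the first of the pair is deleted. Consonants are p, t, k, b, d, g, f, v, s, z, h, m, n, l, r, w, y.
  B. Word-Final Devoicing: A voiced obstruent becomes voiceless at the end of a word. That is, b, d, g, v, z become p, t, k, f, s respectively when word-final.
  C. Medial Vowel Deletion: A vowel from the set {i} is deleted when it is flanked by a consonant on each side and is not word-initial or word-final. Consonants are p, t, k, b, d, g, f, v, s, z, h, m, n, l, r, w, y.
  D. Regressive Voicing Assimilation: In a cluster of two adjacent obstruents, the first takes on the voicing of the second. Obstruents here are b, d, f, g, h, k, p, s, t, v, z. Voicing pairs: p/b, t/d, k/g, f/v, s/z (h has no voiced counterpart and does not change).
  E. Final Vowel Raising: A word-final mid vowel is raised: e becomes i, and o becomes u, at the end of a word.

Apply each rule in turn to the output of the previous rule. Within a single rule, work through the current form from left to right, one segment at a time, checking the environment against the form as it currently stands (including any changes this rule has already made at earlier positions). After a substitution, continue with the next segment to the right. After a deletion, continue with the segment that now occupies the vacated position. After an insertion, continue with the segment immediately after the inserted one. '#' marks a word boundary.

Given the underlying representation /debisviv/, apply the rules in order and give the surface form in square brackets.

[depzff]

A Degemination: no change — [debisviv]
B Word-Final Devoicing: [debisviv] → [debisvif]
C Medial Vowel Deletion: [debisvif] → [debsvf]
D Regressive Voicing Assimilation: [debsvf] → [depzff]
E Final Vowel Raising: no change — [depzff]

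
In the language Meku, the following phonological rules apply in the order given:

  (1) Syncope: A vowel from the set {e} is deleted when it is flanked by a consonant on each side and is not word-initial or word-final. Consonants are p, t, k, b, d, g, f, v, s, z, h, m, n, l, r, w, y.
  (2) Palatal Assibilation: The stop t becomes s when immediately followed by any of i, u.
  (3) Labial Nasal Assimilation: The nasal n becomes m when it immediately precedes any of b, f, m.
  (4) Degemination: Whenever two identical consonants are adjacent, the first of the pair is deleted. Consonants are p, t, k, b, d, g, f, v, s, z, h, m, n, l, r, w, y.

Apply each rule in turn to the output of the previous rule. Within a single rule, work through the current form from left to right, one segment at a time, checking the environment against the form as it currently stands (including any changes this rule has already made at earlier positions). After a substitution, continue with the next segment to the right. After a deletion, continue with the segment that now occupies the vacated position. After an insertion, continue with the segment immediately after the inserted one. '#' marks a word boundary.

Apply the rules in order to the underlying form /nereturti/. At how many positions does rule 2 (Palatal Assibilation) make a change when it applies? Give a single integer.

(1) Syncope: [nereturti] → [nrturti]
(2) Palatal Assibilation: [nrturti] → [nrsursi]
(3) Labial Nasal Assimilation: no change — [nrsursi]
(4) Degemination: no change — [nrsursi]
Rule 2 changed 2 position(s).

2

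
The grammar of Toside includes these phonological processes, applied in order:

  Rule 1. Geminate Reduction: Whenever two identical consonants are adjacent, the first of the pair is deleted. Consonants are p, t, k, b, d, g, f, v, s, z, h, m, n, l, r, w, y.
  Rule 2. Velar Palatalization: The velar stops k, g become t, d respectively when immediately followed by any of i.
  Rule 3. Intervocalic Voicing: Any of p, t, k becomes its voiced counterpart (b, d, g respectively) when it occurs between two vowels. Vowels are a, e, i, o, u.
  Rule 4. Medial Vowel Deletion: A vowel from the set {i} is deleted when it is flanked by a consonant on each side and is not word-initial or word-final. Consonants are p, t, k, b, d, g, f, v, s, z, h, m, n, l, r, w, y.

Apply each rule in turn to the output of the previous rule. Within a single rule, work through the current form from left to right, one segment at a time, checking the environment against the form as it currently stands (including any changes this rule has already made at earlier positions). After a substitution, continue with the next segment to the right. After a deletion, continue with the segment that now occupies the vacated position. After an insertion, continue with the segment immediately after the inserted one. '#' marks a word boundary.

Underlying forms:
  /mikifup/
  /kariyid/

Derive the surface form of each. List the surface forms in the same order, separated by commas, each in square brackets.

[mdfup], [karyd]

/mikifup/:
  Rule 1 Geminate Reduction: no change — [mikifup]
  Rule 2 Velar Palatalization: [mikifup] → [mitifup]
  Rule 3 Intervocalic Voicing: [mitifup] → [midifup]
  Rule 4 Medial Vowel Deletion: [midifup] → [mdfup]
/kariyid/:
  Rule 1 Geminate Reduction: no change — [kariyid]
  Rule 2 Velar Palatalization: no change — [kariyid]
  Rule 3 Intervocalic Voicing: no change — [kariyid]
  Rule 4 Medial Vowel Deletion: [kariyid] → [karyd]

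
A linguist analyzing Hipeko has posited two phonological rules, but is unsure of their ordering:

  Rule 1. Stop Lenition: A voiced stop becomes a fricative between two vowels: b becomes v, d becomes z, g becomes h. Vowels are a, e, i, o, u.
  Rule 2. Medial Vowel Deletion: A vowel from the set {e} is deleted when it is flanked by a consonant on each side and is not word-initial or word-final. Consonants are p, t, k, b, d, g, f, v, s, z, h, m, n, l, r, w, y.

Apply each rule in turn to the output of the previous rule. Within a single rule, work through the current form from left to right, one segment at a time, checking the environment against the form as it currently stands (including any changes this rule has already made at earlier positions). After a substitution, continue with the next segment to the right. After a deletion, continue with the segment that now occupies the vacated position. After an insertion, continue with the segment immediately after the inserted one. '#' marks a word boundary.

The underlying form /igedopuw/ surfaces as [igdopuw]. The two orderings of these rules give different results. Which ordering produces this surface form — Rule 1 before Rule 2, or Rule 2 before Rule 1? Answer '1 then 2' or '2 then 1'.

Order 1 then 2:
  1 Stop Lenition: [igedopuw] → [ihezopuw]
  2 Medial Vowel Deletion: [ihezopuw] → [ihzopuw]
  result: [ihzopuw]
Order 2 then 1:
  2 Medial Vowel Deletion: [igedopuw] → [igdopuw]
  1 Stop Lenition: no change — [igdopuw]
  result: [igdopuw]

2 then 1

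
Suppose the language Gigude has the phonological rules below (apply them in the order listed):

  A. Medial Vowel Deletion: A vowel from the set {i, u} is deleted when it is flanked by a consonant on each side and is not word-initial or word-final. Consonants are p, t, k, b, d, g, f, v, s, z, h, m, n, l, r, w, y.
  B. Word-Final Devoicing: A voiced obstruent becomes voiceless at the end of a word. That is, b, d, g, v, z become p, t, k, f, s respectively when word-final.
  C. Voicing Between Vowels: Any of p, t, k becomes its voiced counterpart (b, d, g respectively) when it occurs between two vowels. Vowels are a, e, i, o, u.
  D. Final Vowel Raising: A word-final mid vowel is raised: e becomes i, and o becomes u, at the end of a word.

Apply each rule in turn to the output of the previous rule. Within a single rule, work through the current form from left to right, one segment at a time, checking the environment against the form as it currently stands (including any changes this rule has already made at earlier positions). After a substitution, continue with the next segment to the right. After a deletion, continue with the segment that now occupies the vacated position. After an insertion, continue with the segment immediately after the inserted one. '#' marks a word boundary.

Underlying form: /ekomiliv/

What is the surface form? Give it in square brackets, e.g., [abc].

[egomlf]

A Medial Vowel Deletion: [ekomiliv] → [ekomlv]
B Word-Final Devoicing: [ekomlv] → [ekomlf]
C Voicing Between Vowels: [ekomlf] → [egomlf]
D Final Vowel Raising: no change — [egomlf]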